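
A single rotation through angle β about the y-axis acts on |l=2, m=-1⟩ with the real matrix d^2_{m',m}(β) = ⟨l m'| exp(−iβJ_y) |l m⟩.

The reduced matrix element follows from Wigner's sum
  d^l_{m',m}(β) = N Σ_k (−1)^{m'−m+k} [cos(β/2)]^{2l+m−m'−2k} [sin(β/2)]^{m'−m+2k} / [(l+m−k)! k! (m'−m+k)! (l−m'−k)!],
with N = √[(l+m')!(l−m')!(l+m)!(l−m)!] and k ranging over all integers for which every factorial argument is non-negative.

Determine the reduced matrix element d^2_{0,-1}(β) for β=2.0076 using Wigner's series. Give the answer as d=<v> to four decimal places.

d^2_{0,-1}(β=2.0076) via Wigner's sum:
With c≡cos(β/2)=0.537101 and s≡sin(β/2)=0.843518, N=[2·2·1·6]^{1/2}=4.898979
k: max(0,(-1)−(0))=0 … min(2+(-1),2−(0))=1
  k=0: (−1)^1·4.8990/(2)·0.5371^3·0.8435^1 = -0.320138
  k=1: (−1)^2·4.8990/(2)·0.5371^1·0.8435^3 = +0.789614
d^2_{0,-1}(2.0076) = -0.320138 +0.789614 = +0.469475

d=0.4695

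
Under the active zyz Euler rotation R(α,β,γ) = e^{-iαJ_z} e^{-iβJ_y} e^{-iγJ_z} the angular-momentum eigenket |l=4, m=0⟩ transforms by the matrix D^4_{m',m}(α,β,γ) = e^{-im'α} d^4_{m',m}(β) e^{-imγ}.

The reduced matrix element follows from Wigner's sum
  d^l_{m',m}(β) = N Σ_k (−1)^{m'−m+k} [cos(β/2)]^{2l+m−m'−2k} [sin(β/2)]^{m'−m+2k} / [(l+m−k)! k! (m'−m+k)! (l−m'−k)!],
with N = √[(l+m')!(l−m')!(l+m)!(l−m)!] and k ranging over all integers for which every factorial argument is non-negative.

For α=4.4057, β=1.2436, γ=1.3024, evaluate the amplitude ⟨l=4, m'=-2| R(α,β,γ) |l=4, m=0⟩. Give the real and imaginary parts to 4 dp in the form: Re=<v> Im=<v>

Re=0.0803 Im=-0.0565

Split into d^4_{-2,0}(β=1.2436) × two z-phases.
Half-angle: c=0.812831, s=0.582499. N=√(2·720·24·24)=910.735966
k∈{2,3,4} keeps every argument non-negative
  k=2: (−1)^0·910.7360/(96)·0.8128^6·0.5825^2 = +0.928356
  k=3: (−1)^1·910.7360/(36)·0.8128^4·0.5825^4 = -1.271373
  k=4: (−1)^2·910.7360/(96)·0.8128^2·0.5825^6 = +0.244847
d^4_{-2,0}(1.2436) = +0.928356 -1.271373 +0.244847 = -0.098171
D = (-0.817708+0.575633i)·(-0.098171)·(+1.000000+0.000000i) = +0.080275-0.056510i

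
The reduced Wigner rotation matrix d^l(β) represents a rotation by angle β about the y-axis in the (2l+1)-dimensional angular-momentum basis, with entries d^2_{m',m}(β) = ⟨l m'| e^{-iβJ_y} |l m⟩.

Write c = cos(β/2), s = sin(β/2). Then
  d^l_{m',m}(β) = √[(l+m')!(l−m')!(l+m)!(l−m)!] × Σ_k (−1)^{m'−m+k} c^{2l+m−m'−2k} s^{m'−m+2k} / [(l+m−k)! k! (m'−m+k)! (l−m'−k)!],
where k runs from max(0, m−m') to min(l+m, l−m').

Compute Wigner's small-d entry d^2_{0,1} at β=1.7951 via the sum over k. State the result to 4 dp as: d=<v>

d^2_{0,1}(β=1.7951) via Wigner's sum:
With c≡cos(β/2)=0.623527 and s≡sin(β/2)=0.781802, N=[2·2·6·1]^{1/2}=4.898979
The bounds max(0,m−m')=1 and min(l+m,l−m')=2 give 2 terms
  k=1: (−1)^0·4.8990/(2)·0.6235^3·0.7818^1 = +0.464236
  k=2: (−1)^1·4.8990/(2)·0.6235^1·0.7818^3 = -0.729828
d^2_{0,1}(1.7951) = +0.464236 -0.729828 = -0.265593

d=-0.2656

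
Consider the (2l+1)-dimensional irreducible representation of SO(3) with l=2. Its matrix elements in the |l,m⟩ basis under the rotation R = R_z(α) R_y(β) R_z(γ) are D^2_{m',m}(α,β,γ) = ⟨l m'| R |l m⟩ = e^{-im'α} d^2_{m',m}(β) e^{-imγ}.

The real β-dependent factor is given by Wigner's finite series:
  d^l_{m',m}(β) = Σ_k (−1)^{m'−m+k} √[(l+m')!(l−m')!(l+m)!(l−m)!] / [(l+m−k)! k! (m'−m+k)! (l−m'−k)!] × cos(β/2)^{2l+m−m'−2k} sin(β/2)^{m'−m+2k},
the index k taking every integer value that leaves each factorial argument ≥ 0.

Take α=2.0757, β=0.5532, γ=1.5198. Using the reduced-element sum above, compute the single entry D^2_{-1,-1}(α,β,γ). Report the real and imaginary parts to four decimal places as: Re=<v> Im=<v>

Re=-0.5836 Im=-0.2847

First d^2_{-1,-1}(β=0.5532), then the phase factors e^{-i(-1)α} and e^{-i(-1)γ}:
Half-angle: c=0.961989, s=0.273086. N=√(1·6·1·6)=6.000000
k∈{0,1} keeps every argument non-negative
  k=0: (−1)^0·6.0000/(6)·0.9620^4·0.2731^0 = +0.856409
  k=1: (−1)^1·6.0000/(2)·0.9620^2·0.2731^2 = -0.207044
d^2_{-1,-1}(0.5532) = +0.856409 -0.207044 = +0.649365
Phases: e^{-i·(-1)·2.0757}=-0.483723+0.875221i, e^{-i·(-1)·1.5198}=+0.050974+0.998700i ⇒ D=-0.583611-0.284734i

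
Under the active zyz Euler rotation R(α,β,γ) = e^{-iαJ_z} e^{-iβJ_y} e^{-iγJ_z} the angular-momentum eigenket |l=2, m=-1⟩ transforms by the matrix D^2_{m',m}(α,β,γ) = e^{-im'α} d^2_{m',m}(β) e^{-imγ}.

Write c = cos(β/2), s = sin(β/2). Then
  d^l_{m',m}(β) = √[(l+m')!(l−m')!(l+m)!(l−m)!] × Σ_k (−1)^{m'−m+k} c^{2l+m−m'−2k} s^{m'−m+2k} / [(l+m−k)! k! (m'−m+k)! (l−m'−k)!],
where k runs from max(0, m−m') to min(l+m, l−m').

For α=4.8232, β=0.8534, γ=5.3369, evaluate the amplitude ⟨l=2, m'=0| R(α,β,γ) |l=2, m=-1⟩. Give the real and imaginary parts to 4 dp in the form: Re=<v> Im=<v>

Re=-0.3547 Im=0.4922

First d^2_{0,-1}(β=0.8534), then the phase factors e^{-i(0)α} and e^{-i(-1)γ}:
c=cos(0.8534/2)=0.910336, s=sin(0.8534/2)=0.413869; N=√[2·2·1·6]=4.898979
Admissible k: 0..1 (factorial args all ≥0)
  k=0: (−1)^1·4.8990/(2)·0.9103^3·0.4139^1 = -0.764794
  k=1: (−1)^2·4.8990/(2)·0.9103^1·0.4139^3 = +0.158076
d^2_{0,-1}(0.8534) = -0.764794 +0.158076 = -0.606718
Attach z-rotation phases: D = e^{-i(0)(4.8232)}·(-0.606718)·e^{-i(-1)(5.3369)} = -0.354748+0.492199i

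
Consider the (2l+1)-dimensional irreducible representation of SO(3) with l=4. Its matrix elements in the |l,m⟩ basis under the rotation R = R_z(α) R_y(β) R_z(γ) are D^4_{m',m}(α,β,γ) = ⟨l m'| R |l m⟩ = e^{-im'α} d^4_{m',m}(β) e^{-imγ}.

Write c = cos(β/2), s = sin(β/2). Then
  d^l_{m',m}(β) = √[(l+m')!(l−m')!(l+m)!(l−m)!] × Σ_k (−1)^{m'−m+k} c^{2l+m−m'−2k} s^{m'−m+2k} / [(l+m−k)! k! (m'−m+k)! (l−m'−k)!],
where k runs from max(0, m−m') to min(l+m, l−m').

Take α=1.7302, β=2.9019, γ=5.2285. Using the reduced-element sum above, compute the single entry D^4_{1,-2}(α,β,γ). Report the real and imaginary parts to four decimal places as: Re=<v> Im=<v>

Split into d^4_{1,-2}(β=2.9019) × two z-phases.
c=cos(2.9019/2)=0.119560, s=sin(2.9019/2)=0.992827; N=√[120·6·2·720]=1018.233765
k∈{0,1,2} keeps every argument non-negative
  k=0: (−1)^3·1018.2338/(72)·0.1196^5·0.9928^3 = -0.000338
  k=1: (−1)^4·1018.2338/(48)·0.1196^3·0.9928^5 = +0.034973
  k=2: (−1)^5·1018.2338/(240)·0.1196^1·0.9928^7 = -0.482321
d^4_{1,-2}(2.9019) = -0.000338 +0.034973 -0.482321 = -0.447686
Phases: e^{-i·(1)·1.7302}=-0.158729-0.987322i, e^{-i·(-2)·5.2285}=-0.512913-0.858441i ⇒ D=+0.342992-0.287714i

Re=0.3430 Im=-0.2877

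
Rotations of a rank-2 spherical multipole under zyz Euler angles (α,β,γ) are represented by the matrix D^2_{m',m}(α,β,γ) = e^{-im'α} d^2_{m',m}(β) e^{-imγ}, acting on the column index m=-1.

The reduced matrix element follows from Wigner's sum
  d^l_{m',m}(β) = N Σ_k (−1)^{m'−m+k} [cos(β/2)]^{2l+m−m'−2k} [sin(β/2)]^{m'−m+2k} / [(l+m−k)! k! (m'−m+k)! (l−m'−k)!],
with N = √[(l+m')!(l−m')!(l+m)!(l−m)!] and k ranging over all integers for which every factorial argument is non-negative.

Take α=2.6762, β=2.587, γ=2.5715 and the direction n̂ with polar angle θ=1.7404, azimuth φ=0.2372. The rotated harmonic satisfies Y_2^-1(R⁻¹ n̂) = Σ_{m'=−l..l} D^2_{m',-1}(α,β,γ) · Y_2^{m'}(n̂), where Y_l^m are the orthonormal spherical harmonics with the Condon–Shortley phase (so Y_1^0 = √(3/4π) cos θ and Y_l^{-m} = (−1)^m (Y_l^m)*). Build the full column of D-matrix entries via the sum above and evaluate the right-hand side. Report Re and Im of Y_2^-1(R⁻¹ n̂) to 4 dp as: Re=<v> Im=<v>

Re=0.1868 Im=0.0279

Need the full column D^2_{m',-1} for m'=−2..2 at α=2.6762, β=2.587, γ=2.5715.
cos(β/2)=0.273756, sin(β/2)=0.961799
d^2_{-2,-1}: single k=1 term ⇒ +0.039464;  D = -0.002757+0.039368i
d^2_{-1,-1}: k∈[0..1] ⇒ +0.005616 -0.207978 = -0.202362;  D = -0.103227+0.174054i
d^2_{0,-1}: k∈[0..1] ⇒ -0.048334 +0.596613 = +0.548279;  D = -0.461569+0.295912i
d^2_{1,-1}: k∈[0..1] ⇒ +0.207978 -0.855731 = -0.647753;  D = -0.644206+0.067696i
d^2_{2,-1}: single k=0 term ⇒ -0.487133;  D = +0.455787+0.171920i
Y_2^{m'}(θ=1.7404,φ=0.2372) and Σ D·Y over m':
  (-0.0028+0.0394i)·(+0.3338-0.1714i)  (-0.1032+0.1741i)·(-0.1249+0.0302i)  (-0.4616+0.2959i)·(-0.2884+0.0000i)  (-0.6442+0.0677i)·(+0.1249+0.0302i)  (+0.4558+0.1719i)·(+0.3338+0.1714i)
Y_2^-1(R⁻¹ n̂) = +0.186758+0.027927i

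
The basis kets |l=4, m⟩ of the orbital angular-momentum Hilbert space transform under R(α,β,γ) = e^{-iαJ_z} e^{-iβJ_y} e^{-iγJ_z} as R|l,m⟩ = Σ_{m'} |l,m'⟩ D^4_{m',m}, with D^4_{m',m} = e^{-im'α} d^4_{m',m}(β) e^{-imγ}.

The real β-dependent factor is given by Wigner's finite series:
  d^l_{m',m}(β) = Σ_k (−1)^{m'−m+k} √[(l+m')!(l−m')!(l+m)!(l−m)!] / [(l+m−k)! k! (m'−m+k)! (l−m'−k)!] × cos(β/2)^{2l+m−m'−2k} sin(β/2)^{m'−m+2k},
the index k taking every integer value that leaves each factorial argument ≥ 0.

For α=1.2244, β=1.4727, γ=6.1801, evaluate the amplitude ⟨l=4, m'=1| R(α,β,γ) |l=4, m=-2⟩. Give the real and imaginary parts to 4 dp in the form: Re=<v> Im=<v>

Re=0.0040 Im=-0.0283

D^4_{1,-2}(1.2244,1.4727,6.1801) = e^{-i·1·1.2244}·d^4_{1,-2}(1.4727)·e^{-i·-2·6.1801}. Compute d first:
Half-angle: c=0.740925, s=0.671588. N=√(120·6·2·720)=1018.233765
The bounds max(0,m−m')=0 and min(l+m,l−m')=2 give 3 terms
  k=0: (−1)^3·1018.2338/(72)·0.7409^5·0.6716^3 = -0.956521
  k=1: (−1)^4·1018.2338/(48)·0.7409^3·0.6716^5 = +1.178809
  k=2: (−1)^5·1018.2338/(240)·0.7409^1·0.6716^7 = -0.193701
d^4_{1,-2}(1.4727) = -0.956521 +1.178809 -0.193701 = +0.028587
Attach z-rotation phases: D = e^{-i(1)(1.2244)}·(+0.028587)·e^{-i(-2)(6.1801)} = +0.003996-0.028307i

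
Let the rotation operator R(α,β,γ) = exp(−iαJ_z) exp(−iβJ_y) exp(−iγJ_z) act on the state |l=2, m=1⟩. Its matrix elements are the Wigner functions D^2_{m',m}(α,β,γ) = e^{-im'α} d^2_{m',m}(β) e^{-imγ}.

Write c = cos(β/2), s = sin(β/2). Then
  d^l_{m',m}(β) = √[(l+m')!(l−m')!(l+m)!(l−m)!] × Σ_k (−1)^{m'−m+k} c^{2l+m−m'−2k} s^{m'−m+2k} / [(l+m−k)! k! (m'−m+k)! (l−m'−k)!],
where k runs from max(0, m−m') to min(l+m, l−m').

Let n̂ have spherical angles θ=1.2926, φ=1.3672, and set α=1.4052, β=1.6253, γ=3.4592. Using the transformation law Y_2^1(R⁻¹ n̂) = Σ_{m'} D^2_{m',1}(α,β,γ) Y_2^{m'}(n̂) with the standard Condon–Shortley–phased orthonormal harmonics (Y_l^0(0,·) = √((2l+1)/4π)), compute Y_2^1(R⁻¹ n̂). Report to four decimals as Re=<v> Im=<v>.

Need the full column D^2_{m',1} for m'=−2..2 at α=1.4052, β=1.6253, γ=3.4592.
cos(β/2)=0.687577, sin(β/2)=0.726112
d^2_{-2,1}: single k=3 term ⇒ +0.526455;  D = +0.419485-0.318101i
d^2_{-1,1}: k∈[2..3] ⇒ +0.747774 -0.277980 = +0.469794;  D = -0.218275-0.416008i
d^2_{0,1}: k∈[1..2] ⇒ +0.578153 -0.644774 = -0.066621;  D = +0.063289-0.020805i
d^2_{1,1}: k∈[0..1] ⇒ +0.223504 -0.747774 = -0.524271;  D = -0.079388-0.518225i
d^2_{2,1}: single k=0 term ⇒ -0.472060;  D = -0.472016-0.006413i
Y_2^{m'}(θ=1.2926,φ=1.3672) and Σ D·Y over m':
  (+0.4195-0.3181i)·(-0.3279-0.1414i)  (-0.2183-0.4160i)·(+0.0412-0.1998i)  (+0.0633-0.0208i)·(-0.2440+0.0000i)  (-0.0794-0.5182i)·(-0.0412-0.1998i)  (-0.4720-0.0064i)·(-0.3279+0.1414i)
Y_2^1(R⁻¹ n̂) = -0.234680+0.049090i

Re=-0.2347 Im=0.0491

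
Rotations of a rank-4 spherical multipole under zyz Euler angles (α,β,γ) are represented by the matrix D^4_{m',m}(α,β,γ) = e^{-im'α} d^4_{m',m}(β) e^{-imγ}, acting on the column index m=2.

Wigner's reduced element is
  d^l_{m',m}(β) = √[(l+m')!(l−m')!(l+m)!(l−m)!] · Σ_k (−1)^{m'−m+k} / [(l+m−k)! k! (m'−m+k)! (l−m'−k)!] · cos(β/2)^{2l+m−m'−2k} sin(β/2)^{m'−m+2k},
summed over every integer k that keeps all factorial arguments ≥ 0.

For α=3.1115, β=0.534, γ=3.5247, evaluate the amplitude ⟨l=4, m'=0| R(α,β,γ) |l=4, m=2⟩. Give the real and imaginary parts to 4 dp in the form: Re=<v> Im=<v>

First d^4_{0,2}(β=0.534), then the phase factors e^{-i(0)α} and e^{-i(2)γ}:
Half-angle: c=0.964567, s=0.263839. N=√(24·24·720·2)=910.735966
k∈{2,3,4} keeps every argument non-negative
  k=2: (−1)^0·910.7360/(96)·0.9646^6·0.2638^2 = +0.531854
  k=3: (−1)^1·910.7360/(36)·0.9646^4·0.2638^4 = -0.106114
  k=4: (−1)^2·910.7360/(96)·0.9646^2·0.2638^6 = +0.002977
d^4_{0,2}(0.534) = +0.531854 -0.106114 +0.002977 = +0.428717
Phases: e^{-i·(0)·3.1115}=+1.000000+0.000000i, e^{-i·(2)·3.5247}=+0.720541-0.693413i ⇒ D=+0.308908-0.297278i

Re=0.3089 Im=-0.2973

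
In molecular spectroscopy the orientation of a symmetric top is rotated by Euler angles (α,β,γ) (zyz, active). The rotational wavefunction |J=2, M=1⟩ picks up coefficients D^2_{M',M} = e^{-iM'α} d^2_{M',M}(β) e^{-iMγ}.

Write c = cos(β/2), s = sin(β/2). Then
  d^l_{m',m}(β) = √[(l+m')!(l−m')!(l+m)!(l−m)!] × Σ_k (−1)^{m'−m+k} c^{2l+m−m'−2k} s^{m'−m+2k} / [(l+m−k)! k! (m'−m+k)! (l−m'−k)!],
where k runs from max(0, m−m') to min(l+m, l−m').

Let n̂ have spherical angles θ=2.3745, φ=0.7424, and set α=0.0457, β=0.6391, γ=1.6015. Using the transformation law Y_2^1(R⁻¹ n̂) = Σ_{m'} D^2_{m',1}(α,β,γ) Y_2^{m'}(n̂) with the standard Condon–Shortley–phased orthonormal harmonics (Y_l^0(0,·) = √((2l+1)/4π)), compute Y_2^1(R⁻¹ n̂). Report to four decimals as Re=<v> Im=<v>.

Re=0.0842 Im=-0.1750

Need the full column D^2_{m',1} for m'=−2..2 at α=0.0457, β=0.6391, γ=1.6015.
cos(β/2)=0.949377, sin(β/2)=0.314139
d^2_{-2,1}: single k=3 term ⇒ +0.058862;  D = +0.003571-0.058754i
d^2_{-1,1}: k∈[2..3] ⇒ +0.266835 -0.009738 = +0.257097;  D = +0.003855-0.257068i
d^2_{0,1}: k∈[1..2] ⇒ +0.658437 -0.072091 = +0.586346;  D = -0.018000-0.586069i
d^2_{1,1}: k∈[0..1] ⇒ +0.812371 -0.266835 = +0.545536;  D = -0.041640-0.543945i
d^2_{2,1}: single k=0 term ⇒ -0.537611;  D = +0.065481+0.533608i
Y_2^{m'}(θ=2.3745,φ=0.7424) and Σ D·Y over m':
  (+0.0036-0.0588i)·(+0.0160-0.1854i)  (+0.0039-0.2571i)·(-0.2844+0.2610i)  (-0.0180-0.5861i)·(+0.1750+0.0000i)  (-0.0416-0.5439i)·(+0.2844+0.2610i)  (+0.0655+0.5336i)·(+0.0160+0.1854i)
Y_2^1(R⁻¹ n̂) = +0.084240-0.174962i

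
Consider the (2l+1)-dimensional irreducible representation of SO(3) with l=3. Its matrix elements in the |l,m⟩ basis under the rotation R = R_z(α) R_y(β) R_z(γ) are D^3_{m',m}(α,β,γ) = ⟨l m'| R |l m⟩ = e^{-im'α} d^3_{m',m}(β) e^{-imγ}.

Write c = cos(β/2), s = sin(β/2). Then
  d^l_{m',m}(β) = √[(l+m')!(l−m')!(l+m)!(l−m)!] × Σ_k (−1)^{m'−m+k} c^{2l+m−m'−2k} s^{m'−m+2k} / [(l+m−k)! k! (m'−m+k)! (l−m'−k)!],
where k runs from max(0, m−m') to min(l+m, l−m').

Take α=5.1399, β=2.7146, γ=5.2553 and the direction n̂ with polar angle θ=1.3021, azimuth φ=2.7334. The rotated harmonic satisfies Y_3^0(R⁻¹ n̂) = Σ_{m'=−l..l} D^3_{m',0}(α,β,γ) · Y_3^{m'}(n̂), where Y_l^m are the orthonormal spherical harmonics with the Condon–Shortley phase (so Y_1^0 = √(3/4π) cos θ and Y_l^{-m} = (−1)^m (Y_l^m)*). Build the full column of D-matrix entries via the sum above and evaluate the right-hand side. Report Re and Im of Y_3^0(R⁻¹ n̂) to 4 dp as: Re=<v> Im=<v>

Need the full column D^3_{m',0} for m'=−3..3 at α=5.1399, β=2.7146, γ=5.2553.
cos(β/2)=0.211878, sin(β/2)=0.977296
d^3_{-3,0}: single k=3 term ⇒ +0.039706;  D = -0.038067+0.011288i
d^3_{-2,0}: k∈[2..3] ⇒ +0.010543 -0.224304 = -0.213761;  D = +0.140271+0.161301i
d^3_{-1,0}: k∈[1..3] ⇒ +0.001446 -0.092268 +0.654346 = +0.563524;  D = +0.233641-0.512807i
d^3_{0,0}: k∈[0..3] ⇒ +0.000090 -0.017324 +0.368570 -0.871278 = -0.519942;  D = -0.519942+0.000000i
d^3_{1,0}: k∈[0..2] ⇒ -0.001446 +0.092268 -0.654346 = -0.563524;  D = -0.233641-0.512807i
d^3_{2,0}: k∈[0..1] ⇒ +0.010543 -0.224304 = -0.213761;  D = +0.140271-0.161301i
d^3_{3,0}: single k=0 term ⇒ -0.039706;  D = +0.038067+0.011288i
Y_3^{m'}(θ=1.3021,φ=2.7334) and Σ D·Y over m':
  (-0.0381+0.0113i)·(-0.1269-0.3517i)  (+0.1403+0.1613i)·(+0.1727+0.1838i)  (+0.2336-0.5128i)·(+0.1852+0.0801i)  (-0.5199+0.0000i)·(-0.2623+0.0000i)  (-0.2336-0.5128i)·(-0.1852+0.0801i)  (+0.1403-0.1613i)·(+0.1727-0.1838i)  (+0.0381+0.0113i)·(+0.1269-0.3517i)
Y_3^0(R⁻¹ n̂) = +0.311845+0.000000i

Re=0.3118 Im=0.0000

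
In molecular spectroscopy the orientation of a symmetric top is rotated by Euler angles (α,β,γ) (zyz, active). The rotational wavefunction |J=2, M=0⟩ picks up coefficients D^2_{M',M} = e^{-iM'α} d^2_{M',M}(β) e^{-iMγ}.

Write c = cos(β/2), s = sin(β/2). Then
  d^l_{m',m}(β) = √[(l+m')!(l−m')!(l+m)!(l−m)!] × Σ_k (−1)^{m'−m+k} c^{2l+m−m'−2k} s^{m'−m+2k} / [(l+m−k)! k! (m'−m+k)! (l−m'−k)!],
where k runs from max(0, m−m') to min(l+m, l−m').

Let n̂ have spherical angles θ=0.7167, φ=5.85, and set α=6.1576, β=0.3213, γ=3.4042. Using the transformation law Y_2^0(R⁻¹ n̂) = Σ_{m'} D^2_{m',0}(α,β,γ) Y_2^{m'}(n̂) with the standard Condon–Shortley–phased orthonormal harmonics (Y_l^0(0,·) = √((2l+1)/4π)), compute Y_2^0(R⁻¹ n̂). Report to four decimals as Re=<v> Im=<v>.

Re=0.4735 Im=0.0000

Need the full column D^2_{m',0} for m'=−2..2 at α=6.1576, β=0.3213, γ=3.4042.
cos(β/2)=0.987124, sin(β/2)=0.159960
d^2_{-2,0}: single k=2 term ⇒ +0.061072;  D = +0.059155-0.015179i
d^2_{-1,0}: k∈[1..2] ⇒ +0.376878 -0.009896 = +0.366982;  D = +0.364092-0.045966i
d^2_{0,0}: k∈[0..2] ⇒ +0.949480 -0.099730 +0.000655 = +0.850405;  D = +0.850405+0.000000i
d^2_{1,0}: k∈[0..1] ⇒ -0.376878 +0.009896 = -0.366982;  D = -0.364092-0.045966i
d^2_{2,0}: single k=0 term ⇒ +0.061072;  D = +0.059155+0.015179i
Y_2^{m'}(θ=0.7167,φ=5.85) and Σ D·Y over m':
  (+0.0592-0.0152i)·(+0.1079+0.1270i)  (+0.3641-0.0460i)·(+0.3473+0.1606i)  (+0.8504+0.0000i)·(+0.2225+0.0000i)  (-0.3641-0.0460i)·(-0.3473+0.1606i)  (+0.0592+0.0152i)·(+0.1079-0.1270i)
Y_2^0(R⁻¹ n̂) = +0.473493-0.000000i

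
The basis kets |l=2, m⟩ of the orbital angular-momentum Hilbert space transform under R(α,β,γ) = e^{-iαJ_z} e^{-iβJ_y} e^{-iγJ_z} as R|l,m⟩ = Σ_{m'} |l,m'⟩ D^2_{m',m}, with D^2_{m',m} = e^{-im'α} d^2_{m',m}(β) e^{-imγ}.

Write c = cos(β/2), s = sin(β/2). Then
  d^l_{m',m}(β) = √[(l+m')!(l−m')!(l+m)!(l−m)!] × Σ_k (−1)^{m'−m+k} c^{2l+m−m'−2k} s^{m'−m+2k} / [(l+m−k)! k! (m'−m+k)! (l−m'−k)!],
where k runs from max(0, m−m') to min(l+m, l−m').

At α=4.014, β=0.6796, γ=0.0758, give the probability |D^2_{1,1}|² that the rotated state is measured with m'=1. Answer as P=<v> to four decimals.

P=0.2440

Split into d^2_{1,1}(β=0.6796) × two z-phases.
Half-angle: c=0.942821, s=0.333299. N=√(6·1·6·1)=6.000000
k∈{0,1} keeps every argument non-negative
  k=0: (−1)^0·6.0000/(6)·0.9428^4·0.3333^0 = +0.790165
  k=1: (−1)^1·6.0000/(2)·0.9428^2·0.3333^2 = -0.296242
d^2_{1,1}(0.6796) = +0.790165 -0.296242 = +0.493923
|D^2_{1,1}|² = |d^2_{1,1}(β)|² = (+0.493923)² = 0.243959 (the z-rotation phases have unit modulus)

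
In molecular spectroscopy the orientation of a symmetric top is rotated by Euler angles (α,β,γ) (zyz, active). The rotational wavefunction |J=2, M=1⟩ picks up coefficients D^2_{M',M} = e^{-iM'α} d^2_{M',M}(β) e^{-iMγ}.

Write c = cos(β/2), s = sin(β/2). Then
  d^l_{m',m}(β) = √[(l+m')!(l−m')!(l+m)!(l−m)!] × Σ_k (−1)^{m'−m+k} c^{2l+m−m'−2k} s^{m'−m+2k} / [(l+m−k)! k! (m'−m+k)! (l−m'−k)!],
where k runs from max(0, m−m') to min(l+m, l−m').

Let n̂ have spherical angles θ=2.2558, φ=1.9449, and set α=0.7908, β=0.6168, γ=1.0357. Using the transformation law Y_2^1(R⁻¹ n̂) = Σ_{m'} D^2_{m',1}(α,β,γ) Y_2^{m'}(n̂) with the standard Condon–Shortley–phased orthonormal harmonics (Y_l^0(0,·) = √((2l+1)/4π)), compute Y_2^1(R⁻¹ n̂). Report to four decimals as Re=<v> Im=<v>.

Need the full column D^2_{m',1} for m'=−2..2 at α=0.7908, β=0.6168, γ=1.0357.
cos(β/2)=0.952820, sin(β/2)=0.303535
d^2_{-2,1}: single k=3 term ⇒ +0.053292;  D = +0.045547+0.027669i
d^2_{-1,1}: k∈[2..3] ⇒ +0.250934 -0.008489 = +0.242445;  D = +0.235211-0.058783i
d^2_{0,1}: k∈[1..2] ⇒ +0.643157 -0.065270 = +0.577887;  D = +0.294679-0.497110i
d^2_{1,1}: k∈[0..1] ⇒ +0.824222 -0.250934 = +0.573288;  D = -0.145000-0.554648i
d^2_{2,1}: single k=0 term ⇒ -0.525135;  D = +0.454598+0.262883i
Y_2^{m'}(θ=2.2558,φ=1.9449) and Σ D·Y over m':
  (+0.0455+0.0277i)·(-0.1698+0.1576i)  (+0.2352-0.0588i)·(+0.1383+0.3523i)  (+0.2947-0.4971i)·(+0.0633+0.0000i)  (-0.1450-0.5546i)·(-0.1383+0.3523i)  (+0.4546+0.2629i)·(-0.1698-0.1576i)
Y_2^1(R⁻¹ n̂) = +0.239544-0.044912i

Re=0.2395 Im=-0.0449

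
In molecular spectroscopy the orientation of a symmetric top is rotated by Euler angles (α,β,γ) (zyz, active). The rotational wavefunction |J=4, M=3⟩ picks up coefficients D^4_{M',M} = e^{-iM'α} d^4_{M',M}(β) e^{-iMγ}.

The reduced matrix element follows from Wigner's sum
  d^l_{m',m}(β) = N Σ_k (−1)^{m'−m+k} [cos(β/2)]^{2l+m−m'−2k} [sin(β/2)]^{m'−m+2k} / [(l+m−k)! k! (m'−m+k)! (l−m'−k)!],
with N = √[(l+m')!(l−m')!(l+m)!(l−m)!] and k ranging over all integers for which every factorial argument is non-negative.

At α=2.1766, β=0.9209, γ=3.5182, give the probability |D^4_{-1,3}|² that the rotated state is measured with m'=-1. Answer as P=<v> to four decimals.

D^4_{-1,3}(2.1766,0.9209,3.5182) = e^{-i·-1·2.1766}·d^4_{-1,3}(0.9209)·e^{-i·3·3.5182}. Compute d first:
With c≡cos(β/2)=0.895853 and s≡sin(β/2)=0.444351, N=[6·120·5040·1]^{1/2}=1904.940944
Admissible k: 4..5 (factorial args all ≥0)
  k=4: (−1)^0·1904.9409/(144)·0.8959^4·0.4444^4 = +0.332178
  k=5: (−1)^1·1904.9409/(240)·0.8959^2·0.4444^6 = -0.049035
d^4_{-1,3}(0.9209) = +0.332178 -0.049035 = +0.283144
|D^4_{-1,3}|² = |d^4_{-1,3}(β)|² = (+0.283144)² = 0.080170 (the z-rotation phases have unit modulus)

P=0.0802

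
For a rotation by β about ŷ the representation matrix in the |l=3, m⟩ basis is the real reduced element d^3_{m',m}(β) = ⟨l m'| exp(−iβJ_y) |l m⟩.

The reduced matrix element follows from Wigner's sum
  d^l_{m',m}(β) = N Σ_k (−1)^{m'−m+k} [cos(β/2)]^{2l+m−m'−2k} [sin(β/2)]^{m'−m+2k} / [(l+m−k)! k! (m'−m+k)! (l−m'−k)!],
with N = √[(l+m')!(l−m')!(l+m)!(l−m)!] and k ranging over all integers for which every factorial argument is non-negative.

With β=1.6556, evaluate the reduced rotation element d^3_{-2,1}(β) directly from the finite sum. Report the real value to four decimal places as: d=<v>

d=0.3187

d^3_{-2,1}(β=1.6556) via Wigner's sum:
Half-angle: c=0.676498, s=0.736445. N=√(1·120·24·2)=75.894664
The bounds max(0,m−m')=3 and min(l+m,l−m')=4 give 2 terms
  k=3: (−1)^0·75.8947/(12)·0.6765^3·0.7364^3 = +0.782077
  k=4: (−1)^1·75.8947/(24)·0.6765^1·0.7364^5 = -0.463412
d^3_{-2,1}(1.6556) = +0.782077 -0.463412 = +0.318665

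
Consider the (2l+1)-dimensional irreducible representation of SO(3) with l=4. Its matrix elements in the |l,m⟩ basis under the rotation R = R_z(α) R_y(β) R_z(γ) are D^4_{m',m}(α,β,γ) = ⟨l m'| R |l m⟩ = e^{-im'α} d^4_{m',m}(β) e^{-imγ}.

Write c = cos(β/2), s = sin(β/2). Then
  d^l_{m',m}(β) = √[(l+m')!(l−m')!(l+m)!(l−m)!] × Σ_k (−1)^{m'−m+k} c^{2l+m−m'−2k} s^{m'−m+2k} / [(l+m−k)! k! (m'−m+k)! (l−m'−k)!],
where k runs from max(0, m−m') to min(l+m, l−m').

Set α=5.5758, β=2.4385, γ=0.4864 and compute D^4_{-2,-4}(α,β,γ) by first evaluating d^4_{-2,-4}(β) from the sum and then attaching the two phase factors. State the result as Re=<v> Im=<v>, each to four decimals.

D^4_{-2,-4}(5.5758,2.4385,0.4864) = e^{-i·-2·5.5758}·d^4_{-2,-4}(2.4385)·e^{-i·-4·0.4864}. Compute d first:
c=cos(2.4385/2)=0.344350, s=sin(2.4385/2)=0.938841; N=√[2·720·1·40320]=7619.763776
k∈{0} keeps every argument non-negative
  k=0: (−1)^2·7619.7638/(1440)·0.3443^6·0.9388^2 = +0.007776
d^4_{-2,-4}(2.4385) = +0.007776
Attach z-rotation phases: D = e^{-i(-2)(5.5758)}·(+0.007776)·e^{-i(-4)(0.4864)} = +0.006706+0.003937i

Re=0.0067 Im=0.0039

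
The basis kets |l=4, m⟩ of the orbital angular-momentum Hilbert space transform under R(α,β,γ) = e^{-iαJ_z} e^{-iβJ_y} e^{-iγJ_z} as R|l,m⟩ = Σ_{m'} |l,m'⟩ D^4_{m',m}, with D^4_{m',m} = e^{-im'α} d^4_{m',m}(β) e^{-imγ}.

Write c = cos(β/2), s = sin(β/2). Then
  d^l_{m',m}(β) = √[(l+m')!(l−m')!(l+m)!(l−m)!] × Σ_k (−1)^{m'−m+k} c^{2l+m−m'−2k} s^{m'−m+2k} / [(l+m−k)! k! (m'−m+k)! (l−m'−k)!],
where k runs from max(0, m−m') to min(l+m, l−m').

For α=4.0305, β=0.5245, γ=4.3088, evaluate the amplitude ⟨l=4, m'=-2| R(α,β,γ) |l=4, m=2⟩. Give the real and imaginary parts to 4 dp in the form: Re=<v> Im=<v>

First d^4_{-2,2}(β=0.5245), then the phase factors e^{-i(-2)α} and e^{-i(2)γ}:
With c≡cos(β/2)=0.965809 and s≡sin(β/2)=0.259254, N=[2·720·720·2]^{1/2}=1440.000000
The bounds max(0,m−m')=4 and min(l+m,l−m')=6 give 3 terms
  k=4: (−1)^0·1440.0000/(96)·0.9658^4·0.2593^4 = +0.058960
  k=5: (−1)^1·1440.0000/(120)·0.9658^2·0.2593^6 = -0.003399
  k=6: (−1)^2·1440.0000/(1440)·0.9658^0·0.2593^8 = +0.000020
d^4_{-2,2}(0.5245) = +0.058960 -0.003399 +0.000020 = +0.055582
D = (-0.205543+0.978648i)·(+0.055582)·(-0.691540-0.722339i) = +0.047192-0.029364i

Re=0.0472 Im=-0.0294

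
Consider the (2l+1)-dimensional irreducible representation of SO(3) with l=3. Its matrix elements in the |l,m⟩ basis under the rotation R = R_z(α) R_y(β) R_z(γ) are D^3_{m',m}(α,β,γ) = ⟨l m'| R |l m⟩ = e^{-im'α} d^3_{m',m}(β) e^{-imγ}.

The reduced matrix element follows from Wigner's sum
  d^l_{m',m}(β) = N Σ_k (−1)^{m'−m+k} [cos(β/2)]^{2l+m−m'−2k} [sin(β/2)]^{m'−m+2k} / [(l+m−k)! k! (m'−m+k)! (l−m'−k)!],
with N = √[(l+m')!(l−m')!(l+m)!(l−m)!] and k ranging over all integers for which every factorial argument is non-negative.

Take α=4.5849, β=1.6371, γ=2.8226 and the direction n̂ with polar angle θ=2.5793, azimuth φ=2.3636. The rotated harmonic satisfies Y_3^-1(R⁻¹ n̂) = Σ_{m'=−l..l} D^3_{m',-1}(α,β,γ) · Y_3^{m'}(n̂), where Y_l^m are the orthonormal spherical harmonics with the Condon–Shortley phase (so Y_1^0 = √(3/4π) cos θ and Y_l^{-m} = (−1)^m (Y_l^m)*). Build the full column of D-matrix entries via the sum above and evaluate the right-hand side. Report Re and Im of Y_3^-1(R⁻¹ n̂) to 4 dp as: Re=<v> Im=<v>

Need the full column D^3_{m',-1} for m'=−3..3 at α=4.5849, β=1.6371, γ=2.8226.
cos(β/2)=0.683281, sin(β/2)=0.730156
d^3_{-3,-1}: single k=2 term ⇒ +0.450063;  D = -0.290441-0.343804i
d^3_{-2,-1}: k∈[1..2] ⇒ +0.343883 -0.785370 = -0.441486;  D = -0.370739+0.239714i
d^3_{-1,-1}: k∈[0..2] ⇒ +0.101764 -0.929646 +0.796181 = -0.031701;  D = -0.013688-0.028593i
d^3_{0,-1}: k∈[0..2] ⇒ -0.376705 +1.290494 -0.491210 = +0.422578;  D = -0.401260+0.132525i
d^3_{1,-1}: k∈[0..2] ⇒ +0.697235 -1.061575 +0.151528 = -0.212812;  D = +0.040506+0.208921i
d^3_{2,-1}: k∈[0..1] ⇒ -0.785370 +0.448412 = -0.336958;  D = -0.336268+0.021556i
d^3_{3,-1}: single k=0 term ⇒ +0.513933;  D = -0.032600+0.512898i
Y_3^{m'}(θ=2.5793,φ=2.3636) and Σ D·Y over m':
  (-0.2904-0.3438i)·(+0.0437-0.0457i)  (-0.3707+0.2397i)·(-0.0036-0.2457i)  (-0.0137-0.0286i)·(-0.3165-0.3119i)  (-0.4013+0.1325i)·(-0.1828+0.0000i)  (+0.0405+0.2089i)·(+0.3165-0.3119i)  (-0.3363+0.0216i)·(-0.0036+0.2457i)  (-0.0326+0.5129i)·(-0.0437-0.0457i)
Y_3^-1(R⁻¹ n̂) = +0.199362+0.027432i

Re=0.1994 Im=0.0274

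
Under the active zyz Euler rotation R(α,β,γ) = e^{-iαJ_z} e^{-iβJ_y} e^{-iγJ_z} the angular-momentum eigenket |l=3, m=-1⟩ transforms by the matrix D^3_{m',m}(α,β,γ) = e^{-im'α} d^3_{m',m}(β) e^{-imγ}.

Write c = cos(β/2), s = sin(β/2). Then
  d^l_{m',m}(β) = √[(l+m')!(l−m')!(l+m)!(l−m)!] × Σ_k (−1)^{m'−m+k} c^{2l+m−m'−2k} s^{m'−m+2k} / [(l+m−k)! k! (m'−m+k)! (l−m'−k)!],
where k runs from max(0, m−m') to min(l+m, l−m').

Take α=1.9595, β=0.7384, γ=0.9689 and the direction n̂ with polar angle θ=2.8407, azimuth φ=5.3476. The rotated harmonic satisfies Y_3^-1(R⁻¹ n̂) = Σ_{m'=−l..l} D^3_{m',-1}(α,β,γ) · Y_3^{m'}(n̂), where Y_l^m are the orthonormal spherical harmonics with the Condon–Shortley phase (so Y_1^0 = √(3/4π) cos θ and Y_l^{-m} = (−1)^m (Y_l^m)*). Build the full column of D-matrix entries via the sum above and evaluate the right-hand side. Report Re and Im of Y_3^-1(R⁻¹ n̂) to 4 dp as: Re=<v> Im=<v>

Need the full column D^3_{m',-1} for m'=−3..3 at α=1.9595, β=0.7384, γ=0.9689.
cos(β/2)=0.932616, sin(β/2)=0.360869
d^3_{-3,-1}: single k=2 term ⇒ +0.381556;  D = +0.322418+0.204038i
d^3_{-2,-1}: k∈[1..2] ⇒ +0.805129 -0.241096 = +0.564033;  D = +0.098487-0.555368i
d^3_{-1,-1}: k∈[0..2] ⇒ +0.657988 -0.788138 +0.088503 = -0.041647;  D = +0.040704-0.008812i
d^3_{0,-1}: k∈[0..2] ⇒ -0.881974 +0.396161 -0.019772 = -0.505585;  D = -0.286266-0.416735i
d^3_{1,-1}: k∈[0..2] ⇒ +0.591104 -0.118004 +0.002209 = +0.475308;  D = +0.260558-0.397526i
d^3_{2,-1}: k∈[0..1] ⇒ -0.241096 +0.018049 = -0.223047;  D = +0.218970+0.042451i
d^3_{3,-1}: single k=0 term ⇒ +0.057128;  D = +0.011193+0.056021i
Y_3^{m'}(θ=2.8407,φ=5.3476) and Σ D·Y over m':
  (+0.3224+0.2040i)·(-0.0103+0.0036i)  (+0.0985-0.5554i)·(+0.0254-0.0819i)  (+0.0407-0.0088i)·(+0.2024+0.2745i)  (-0.2863-0.4167i)·(-0.5563+0.0000i)  (+0.2606-0.3975i)·(-0.2024+0.2745i)  (+0.2190+0.0425i)·(+0.0254+0.0819i)  (+0.0112+0.0560i)·(+0.0103+0.0036i)
Y_3^-1(R⁻¹ n̂) = +0.181283+0.389725i

Re=0.1813 Im=0.3897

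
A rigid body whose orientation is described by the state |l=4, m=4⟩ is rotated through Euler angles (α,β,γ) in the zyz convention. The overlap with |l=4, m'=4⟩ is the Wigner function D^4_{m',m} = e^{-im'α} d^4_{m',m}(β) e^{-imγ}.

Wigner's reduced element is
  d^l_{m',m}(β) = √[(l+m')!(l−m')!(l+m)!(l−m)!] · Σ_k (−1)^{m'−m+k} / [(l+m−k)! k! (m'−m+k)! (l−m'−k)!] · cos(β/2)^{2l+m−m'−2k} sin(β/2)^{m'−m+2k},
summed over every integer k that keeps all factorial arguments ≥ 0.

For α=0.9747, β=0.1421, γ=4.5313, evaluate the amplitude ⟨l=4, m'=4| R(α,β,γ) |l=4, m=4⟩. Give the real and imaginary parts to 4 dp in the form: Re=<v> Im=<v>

First d^4_{4,4}(β=0.1421), then the phase factors e^{-i(4)α} and e^{-i(4)γ}:
Half-angle: c=0.997477, s=0.070990. N=√(40320·1·40320·1)=40320.000000
k∈{0} keeps every argument non-negative
  k=0: (−1)^0·40320.0000/(40320)·0.9975^8·0.0710^0 = +0.979993
d^4_{4,4}(0.1421) = +0.979993
Phases: e^{-i·(4)·0.9747}=-0.726757+0.686895i, e^{-i·(4)·4.5313}=+0.748926+0.662653i ⇒ D=-0.979465+0.032188i

Re=-0.9795 Im=0.0322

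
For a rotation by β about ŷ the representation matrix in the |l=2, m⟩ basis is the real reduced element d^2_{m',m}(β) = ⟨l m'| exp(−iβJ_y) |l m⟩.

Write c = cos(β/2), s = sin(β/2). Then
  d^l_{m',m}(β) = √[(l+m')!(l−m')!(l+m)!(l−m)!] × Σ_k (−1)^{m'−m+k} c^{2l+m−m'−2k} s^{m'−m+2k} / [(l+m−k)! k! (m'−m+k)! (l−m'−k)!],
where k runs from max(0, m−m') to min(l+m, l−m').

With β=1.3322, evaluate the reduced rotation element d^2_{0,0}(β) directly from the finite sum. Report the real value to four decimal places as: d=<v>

d^2_{0,0}(β=1.3322) via Wigner's sum:
Half-angle: c=0.786238, s=0.617924. N=√(2·2·2·2)=4.000000
k: max(0,(0)−(0))=0 … min(2+(0),2−(0))=2
  k=0: (−1)^0·4.0000/(4)·0.7862^4·0.6179^0 = +0.382134
  k=1: (−1)^1·4.0000/(1)·0.7862^2·0.6179^2 = -0.944144
  k=2: (−1)^2·4.0000/(4)·0.7862^0·0.6179^4 = +0.145795
d^2_{0,0}(1.3322) = +0.382134 -0.944144 +0.145795 = -0.416216

d=-0.4162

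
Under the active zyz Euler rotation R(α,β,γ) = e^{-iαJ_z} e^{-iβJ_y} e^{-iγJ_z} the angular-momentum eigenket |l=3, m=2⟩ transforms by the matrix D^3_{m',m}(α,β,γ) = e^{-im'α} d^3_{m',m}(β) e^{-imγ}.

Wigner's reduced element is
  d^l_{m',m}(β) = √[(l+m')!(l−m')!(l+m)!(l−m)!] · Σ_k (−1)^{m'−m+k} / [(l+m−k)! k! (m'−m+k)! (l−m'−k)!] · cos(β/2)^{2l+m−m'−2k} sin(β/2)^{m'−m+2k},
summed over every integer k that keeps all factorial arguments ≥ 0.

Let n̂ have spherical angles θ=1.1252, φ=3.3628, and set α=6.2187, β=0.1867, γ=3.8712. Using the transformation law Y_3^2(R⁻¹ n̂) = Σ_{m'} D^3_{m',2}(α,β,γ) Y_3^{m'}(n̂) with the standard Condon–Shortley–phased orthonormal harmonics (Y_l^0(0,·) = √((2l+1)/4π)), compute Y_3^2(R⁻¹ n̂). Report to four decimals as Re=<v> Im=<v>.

Need the full column D^3_{m',2} for m'=−3..3 at α=6.2187, β=0.1867, γ=3.8712.
cos(β/2)=0.995646, sin(β/2)=0.093214
d^3_{-3,2}: single k=5 term ⇒ +0.000017;  D = -0.000001-0.000017i
d^3_{-2,2}: k∈[4..5] ⇒ +0.000374 -0.000001 = +0.000374;  D = -0.000006-0.000373i
d^3_{-1,2}: k∈[3..4] ⇒ +0.005056 -0.000022 = +0.005034;  D = +0.000237-0.005028i
d^3_{0,2}: k∈[2..3] ⇒ +0.046768 -0.000410 = +0.046358;  D = +0.005162-0.046070i
d^3_{1,2}: k∈[1..2] ⇒ +0.288409 -0.005056 = +0.283353;  D = +0.049632-0.278972i
d^3_{2,2}: k∈[0..1] ⇒ +0.974159 -0.042693 = +0.931466;  D = +0.221912-0.904646i
d^3_{3,2}: single k=0 term ⇒ -0.223400;  D = -0.067094+0.213087i
Y_3^{m'}(θ=1.1252,φ=3.3628) and Σ D·Y over m':
  (-0.0000-0.0000i)·(-0.2415+0.1888i)  (-0.0000-0.0004i)·(+0.3241-0.1535i)  (+0.0002-0.0050i)·(+0.0203-0.0046i)  (+0.0052-0.0461i)·(-0.3331+0.0000i)  (+0.0496-0.2790i)·(-0.0203-0.0046i)  (+0.2219-0.9046i)·(+0.3241+0.1535i)  (-0.0671+0.2131i)·(+0.2415+0.1888i)
Y_3^2(R⁻¹ n̂) = +0.150322-0.199797i

Re=0.1503 Im=-0.1998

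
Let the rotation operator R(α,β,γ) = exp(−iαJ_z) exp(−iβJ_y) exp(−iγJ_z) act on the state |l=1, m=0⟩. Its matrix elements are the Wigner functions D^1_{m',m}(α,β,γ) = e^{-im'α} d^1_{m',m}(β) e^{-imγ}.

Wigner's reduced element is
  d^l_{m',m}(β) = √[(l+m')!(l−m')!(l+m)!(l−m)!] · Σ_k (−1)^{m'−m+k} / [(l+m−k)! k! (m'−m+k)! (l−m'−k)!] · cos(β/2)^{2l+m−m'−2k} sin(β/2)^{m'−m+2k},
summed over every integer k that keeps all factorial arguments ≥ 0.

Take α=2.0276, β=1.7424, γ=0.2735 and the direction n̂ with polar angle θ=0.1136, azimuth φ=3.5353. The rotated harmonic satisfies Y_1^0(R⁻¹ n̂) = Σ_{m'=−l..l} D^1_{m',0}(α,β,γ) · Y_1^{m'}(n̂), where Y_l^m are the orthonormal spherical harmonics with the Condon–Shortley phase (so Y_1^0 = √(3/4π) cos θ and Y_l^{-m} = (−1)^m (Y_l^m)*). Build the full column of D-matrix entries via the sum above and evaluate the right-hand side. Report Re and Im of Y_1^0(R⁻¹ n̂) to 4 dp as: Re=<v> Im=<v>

Re=-0.0795 Im=0.0000

Need the full column D^1_{m',0} for m'=−1..1 at α=2.0276, β=1.7424, γ=0.2735.
cos(β/2)=0.643909, sin(β/2)=0.765102
d^1_{-1,0}: single k=1 term ⇒ +0.696721;  D = -0.307311+0.625284i
d^1_{0,0}: k∈[0..1] ⇒ +0.414619 -0.585381 = -0.170763;  D = -0.170763+0.000000i
d^1_{1,0}: single k=0 term ⇒ -0.696721;  D = +0.307311+0.625284i
Y_1^{m'}(θ=0.1136,φ=3.5353) and Σ D·Y over m':
  (-0.3073+0.6253i)·(-0.0362+0.0150i)  (-0.1708+0.0000i)·(+0.4855+0.0000i)  (+0.3073+0.6253i)·(+0.0362+0.0150i)
Y_1^0(R⁻¹ n̂) = -0.079456+0.000000i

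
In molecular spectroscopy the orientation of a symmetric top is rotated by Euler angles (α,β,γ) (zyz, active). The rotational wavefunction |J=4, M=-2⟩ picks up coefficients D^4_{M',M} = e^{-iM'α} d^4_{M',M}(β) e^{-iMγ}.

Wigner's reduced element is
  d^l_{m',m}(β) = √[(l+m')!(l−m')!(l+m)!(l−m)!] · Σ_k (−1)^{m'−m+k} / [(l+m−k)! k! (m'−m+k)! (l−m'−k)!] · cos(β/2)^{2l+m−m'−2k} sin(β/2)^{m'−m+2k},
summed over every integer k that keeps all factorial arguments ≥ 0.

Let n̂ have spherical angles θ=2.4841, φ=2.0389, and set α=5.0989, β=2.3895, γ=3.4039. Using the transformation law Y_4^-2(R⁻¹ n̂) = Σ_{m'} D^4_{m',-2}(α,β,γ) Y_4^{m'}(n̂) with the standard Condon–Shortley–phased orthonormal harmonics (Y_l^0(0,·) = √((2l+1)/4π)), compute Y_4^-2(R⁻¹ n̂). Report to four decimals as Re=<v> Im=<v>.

Re=-0.2156 Im=-0.1558

Need the full column D^4_{m',-2} for m'=−4..4 at α=5.0989, β=2.3895, γ=3.4039.
cos(β/2)=0.367246, sin(β/2)=0.930124
d^4_{-4,-2}: single k=2 term ⇒ +0.011231;  D = -0.005383+0.009857i
d^4_{-3,-2}: k∈[1..2] ⇒ +0.003135 -0.060338 = -0.057203;  D = +0.056836+0.006470i
d^4_{-2,-2}: k∈[0..2] ⇒ +0.000331 -0.025469 +0.204213 = +0.179075;  D = -0.048310-0.172435i
d^4_{-1,-2}: k∈[0..2] ⇒ -0.003555 +0.114029 -0.487630 = -0.377156;  D = -0.298027+0.231143i
d^4_{0,-2}: k∈[0..2] ⇒ +0.020135 -0.344414 +0.828476 = +0.504197;  D = +0.436391+0.252542i
d^4_{1,-2}: k∈[0..2] ⇒ -0.076019 +0.731444 -0.938380 = -0.282955;  D = +0.038953-0.280261i
d^4_{2,-2}: k∈[0..2] ⇒ +0.204213 -1.047949 +0.560178 = -0.283558;  D = +0.274854-0.069716i
d^4_{3,-2}: k∈[0..1] ⇒ -0.387044 +0.827573 = +0.440530;  D = -0.261283-0.354679i
d^4_{4,-2}: single k=0 term ⇒ +0.462102;  D = +0.241285-0.394106i
Y_4^{m'}(θ=2.4841,φ=2.0389) and Σ D·Y over m':
  (-0.0054+0.0099i)·(-0.0183-0.0589i)  (+0.0568+0.0065i)·(-0.2230-0.0375i)  (-0.0483-0.1724i)·(-0.2508+0.3406i)  (-0.2980+0.2311i)·(+0.1431+0.2830i)  (+0.4364+0.2525i)·(-0.2176+0.0000i)  (+0.0390-0.2803i)·(-0.1431+0.2830i)  (+0.2749-0.0697i)·(-0.2508-0.3406i)  (-0.2613-0.3547i)·(+0.2230-0.0375i)  (+0.2413-0.3941i)·(-0.0183+0.0589i)
Y_4^-2(R⁻¹ n̂) = -0.215608-0.155757i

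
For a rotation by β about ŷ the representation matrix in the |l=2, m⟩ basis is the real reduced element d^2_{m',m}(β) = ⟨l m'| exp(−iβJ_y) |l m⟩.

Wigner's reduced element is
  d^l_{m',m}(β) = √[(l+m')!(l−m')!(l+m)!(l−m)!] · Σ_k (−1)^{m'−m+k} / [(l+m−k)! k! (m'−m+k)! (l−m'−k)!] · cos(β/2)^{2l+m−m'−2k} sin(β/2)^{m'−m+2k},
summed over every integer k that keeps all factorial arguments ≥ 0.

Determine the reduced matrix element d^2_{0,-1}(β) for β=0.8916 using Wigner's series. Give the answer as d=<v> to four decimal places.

d=-0.5986

d^2_{0,-1}(β=0.8916) via Wigner's sum:
With c≡cos(β/2)=0.902266 and s≡sin(β/2)=0.431180, N=[2·2·1·6]^{1/2}=4.898979
k∈{0,1} keeps every argument non-negative
  k=0: (−1)^1·4.8990/(2)·0.9023^3·0.4312^1 = -0.775779
  k=1: (−1)^2·4.8990/(2)·0.9023^1·0.4312^3 = +0.177168
d^2_{0,-1}(0.8916) = -0.775779 +0.177168 = -0.598611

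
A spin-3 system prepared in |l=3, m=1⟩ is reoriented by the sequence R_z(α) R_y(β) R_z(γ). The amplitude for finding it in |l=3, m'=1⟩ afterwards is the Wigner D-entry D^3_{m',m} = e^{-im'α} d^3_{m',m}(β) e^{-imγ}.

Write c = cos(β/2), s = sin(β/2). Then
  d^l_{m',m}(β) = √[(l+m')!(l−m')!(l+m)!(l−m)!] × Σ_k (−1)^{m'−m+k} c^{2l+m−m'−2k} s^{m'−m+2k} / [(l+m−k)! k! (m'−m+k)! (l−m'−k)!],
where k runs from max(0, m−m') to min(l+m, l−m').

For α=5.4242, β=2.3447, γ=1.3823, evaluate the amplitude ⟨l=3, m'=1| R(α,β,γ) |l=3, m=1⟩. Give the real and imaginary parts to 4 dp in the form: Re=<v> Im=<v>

First d^3_{1,1}(β=2.3447), then the phase factors e^{-i(1)α} and e^{-i(1)γ}:
c=cos(2.3447/2)=0.387987, s=sin(2.3447/2)=0.921665; N=√[24·2·24·2]=48.000000
The bounds max(0,m−m')=0 and min(l+m,l−m')=2 give 3 terms
  k=0: (−1)^0·48.0000/(48)·0.3880^6·0.9217^0 = +0.003411
  k=1: (−1)^1·48.0000/(6)·0.3880^4·0.9217^2 = -0.153994
  k=2: (−1)^2·48.0000/(8)·0.3880^2·0.9217^4 = +0.651745
d^3_{1,1}(2.3447) = +0.003411 -0.153994 +0.651745 = +0.501162
Phases: e^{-i·(1)·5.4242}=+0.653206+0.757180i, e^{-i·(1)·1.3823}=+0.187382-0.982287i ⇒ D=+0.434090-0.250458i

Re=0.4341 Im=-0.2505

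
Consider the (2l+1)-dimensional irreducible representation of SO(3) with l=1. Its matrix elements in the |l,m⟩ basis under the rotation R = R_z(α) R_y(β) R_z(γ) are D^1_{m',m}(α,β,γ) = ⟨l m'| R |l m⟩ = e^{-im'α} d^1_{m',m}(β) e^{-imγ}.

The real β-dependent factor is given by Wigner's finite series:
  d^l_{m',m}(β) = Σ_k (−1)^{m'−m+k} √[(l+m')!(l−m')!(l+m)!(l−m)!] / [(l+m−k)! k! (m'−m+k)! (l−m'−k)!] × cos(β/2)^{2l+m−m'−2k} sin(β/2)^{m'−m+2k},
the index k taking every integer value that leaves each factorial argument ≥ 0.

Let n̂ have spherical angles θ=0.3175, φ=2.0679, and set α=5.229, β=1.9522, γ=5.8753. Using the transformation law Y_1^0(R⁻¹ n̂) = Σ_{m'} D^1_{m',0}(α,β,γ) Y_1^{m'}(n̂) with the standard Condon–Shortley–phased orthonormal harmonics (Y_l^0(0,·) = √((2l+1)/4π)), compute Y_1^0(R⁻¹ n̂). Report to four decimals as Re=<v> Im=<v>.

Need the full column D^1_{m',0} for m'=−1..1 at α=5.229, β=1.9522, γ=5.8753.
cos(β/2)=0.560257, sin(β/2)=0.828319
d^1_{-1,0}: single k=1 term ⇒ +0.656296;  D = +0.324169-0.570648i
d^1_{0,0}: k∈[0..1] ⇒ +0.313888 -0.686112 = -0.372224;  D = -0.372224+0.000000i
d^1_{1,0}: single k=0 term ⇒ -0.656296;  D = -0.324169-0.570648i
Y_1^{m'}(θ=0.3175,φ=2.0679) and Σ D·Y over m':
  (+0.3242-0.5706i)·(-0.0514-0.0948i)  (-0.3722+0.0000i)·(+0.4642+0.0000i)  (-0.3242-0.5706i)·(+0.0514-0.0948i)
Y_1^0(R⁻¹ n̂) = -0.314330+0.000000i

Re=-0.3143 Im=0.0000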